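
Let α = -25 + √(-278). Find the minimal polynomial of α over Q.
m_α(x) = x^2 + 50x + 903

From α + 25 = √(-278), squaring gives (α + 25)^2 = -278, i.e. α^2 + 50α + 625 = -278, so α^2 + 50α + 903 = 0. The discriminant of x^2 + 50x + 903 is (50)^2 - 4·(903) = 2500 - 3612 = -1112, and 4·(-278) is not a perfect square in Q since -278 is squarefree and ≠ 1. Hence x^2 + 50x + 903 is irreducible over Q and is the minimal polynomial of α.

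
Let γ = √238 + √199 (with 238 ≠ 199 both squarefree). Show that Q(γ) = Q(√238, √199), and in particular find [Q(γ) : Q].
[Q(γ) : Q] = 4 (equivalently, Q(γ) = Q(√238, √199))

Obviously Q(γ) ⊆ Q(√238, √199), and [Q(√238, √199):Q] = 4 (since 238, 199 are distinct squarefree integers > 1 with 47362 not a perfect square). To show equality we compute the minimal polynomial of γ. From γ = √238 + √199: γ^2 = 238 + 2√(47362) + 199 = 437 + 2√(47362), so γ^2 - 437 = 2√(47362); squaring, (γ^2 - 437)^2 = 4·47362, i.e. γ^4 - 874γ^2 + 190969 - 189448 = 0, i.e. γ^4 - 874γ^2 + 1521 = 0. So γ is a root of x^4 - 874x^2 + 1521. This polynomial is irreducible over Q: it has no rational root (each ±√238 ± √199 is irrational), and any factorization into two quadratics over Q would force √(47362) ∈ Q (pairing opposite roots) or √238, √199 ∈ Q (other pairings), all impossible. Hence [Q(γ):Q] = 4 = [Q(√238, √199):Q], so Q(γ) = Q(√238, √199).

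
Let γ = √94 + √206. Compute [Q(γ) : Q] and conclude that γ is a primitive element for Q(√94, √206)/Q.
[Q(γ) : Q] = 4 (equivalently, Q(γ) = Q(√94, √206))

Obviously Q(γ) ⊆ Q(√94, √206), and [Q(√94, √206):Q] = 4 (since 94, 206 are distinct squarefree integers > 1 with 19364 not a perfect square). To show equality we compute the minimal polynomial of γ. From γ = √94 + √206: γ^2 = 94 + 2√(19364) + 206 = 300 + 2√(19364), so γ^2 - 300 = 2√(19364); squaring, (γ^2 - 300)^2 = 4·19364, i.e. γ^4 - 600γ^2 + 90000 - 77456 = 0, i.e. γ^4 - 600γ^2 + 12544 = 0. So γ is a root of x^4 - 600x^2 + 12544. This polynomial is irreducible over Q: it has no rational root (each ±√94 ± √206 is irrational), and any factorization into two quadratics over Q would force √(19364) ∈ Q (pairing opposite roots) or √94, √206 ∈ Q (other pairings), all impossible. Hence [Q(γ):Q] = 4 = [Q(√94, √206):Q], so Q(γ) = Q(√94, √206).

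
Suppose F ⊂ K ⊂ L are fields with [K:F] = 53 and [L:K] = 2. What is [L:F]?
[L:F] = 106

The tower law says that for any tower of field extensions F ⊂ K ⊂ L with finite degrees, [L:F] = [L:K] · [K:F]. Here this gives [L:F] = 2 · 53 = 106.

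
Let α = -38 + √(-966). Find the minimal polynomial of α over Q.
m_α(x) = x^2 + 76x + 2410

From α + 38 = √(-966), squaring gives (α + 38)^2 = -966, i.e. α^2 + 76α + 1444 = -966, so α^2 + 76α + 2410 = 0. The discriminant of x^2 + 76x + 2410 is (76)^2 - 4·(2410) = 5776 - 9640 = -3864, and 4·(-966) is not a perfect square in Q since -966 is squarefree and ≠ 1. Hence x^2 + 76x + 2410 is irreducible over Q and is the minimal polynomial of α.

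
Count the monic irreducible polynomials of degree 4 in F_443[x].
There are 9628368438 monic irreducible polynomials of degree 4 over F_443

Each element of F_{443^4} that lies in no proper subfield is a root of exactly one monic irreducible of degree 4 over F_443, and each such polynomial has 4 distinct roots in F_{443^4}. By Möbius inversion the count is N_443(4) = (1/4) Σ_{d|4} μ(4/d) · 443^d = (1/4)(μ(4)·443^1 + μ(2)·443^2 + μ(1)·443^4) = 38513473752/4 = 9628368438.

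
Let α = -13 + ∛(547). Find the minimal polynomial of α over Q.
m_α(x) = x^3 + 39x^2 + 507x + 1650

Set β = α + 13 = ∛(547), so β^3 = 547. Then (α + 13)^3 - 547 = 0, i.e. α is a root of g(x) = (x + 13)^3 - 547 = x^3 + 39x^2 + 507x + 1650. Since g(x) = h(x + 13) where h(x) = x^3 - 547, and h is irreducible over Q (because 547 is not a perfect cube, so h has no rational root, and a monic cubic with no rational root is irreducible), g is also irreducible (irreducibility is preserved under the substitution x → x + 13). Hence m_α(x) = x^3 + 39x^2 + 507x + 1650.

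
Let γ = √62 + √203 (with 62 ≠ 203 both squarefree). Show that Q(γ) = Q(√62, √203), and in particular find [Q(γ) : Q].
[Q(γ) : Q] = 4 (equivalently, Q(γ) = Q(√62, √203))

Obviously Q(γ) ⊆ Q(√62, √203), and [Q(√62, √203):Q] = 4 (since 62, 203 are distinct squarefree integers > 1 with 12586 not a perfect square). To show equality we compute the minimal polynomial of γ. From γ = √62 + √203: γ^2 = 62 + 2√(12586) + 203 = 265 + 2√(12586), so γ^2 - 265 = 2√(12586); squaring, (γ^2 - 265)^2 = 4·12586, i.e. γ^4 - 530γ^2 + 70225 - 50344 = 0, i.e. γ^4 - 530γ^2 + 19881 = 0. So γ is a root of x^4 - 530x^2 + 19881. This polynomial is irreducible over Q: it has no rational root (each ±√62 ± √203 is irrational), and any factorization into two quadratics over Q would force √(12586) ∈ Q (pairing opposite roots) or √62, √203 ∈ Q (other pairings), all impossible. Hence [Q(γ):Q] = 4 = [Q(√62, √203):Q], so Q(γ) = Q(√62, √203).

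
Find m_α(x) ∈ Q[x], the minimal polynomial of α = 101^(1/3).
m_α(x) = x^3 - 101

α satisfies α^3 = 101, so x^3 - 101 annihilates α. By the rational root test, a rational root p/q (in lowest terms) of x^3 - 101 would satisfy p^3 = 101 q^3, forcing q = 1 and p^3 = 101; but 101 is not a perfect cube, contradiction. A monic cubic over Q with no rational root is irreducible (any nontrivial factorization would include a linear factor). Hence x^3 - 101 is the minimal polynomial of α, and in particular [Q(α):Q] = 3.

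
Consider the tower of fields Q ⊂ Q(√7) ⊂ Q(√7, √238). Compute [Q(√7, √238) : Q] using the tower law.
[Q(√7, √238) : Q] = 4

[Q(√7):Q] = 2 (min poly x^2 - 7, irreducible since 7 is squarefree > 1). For the top step, suppose √238 ∈ Q(√7), say √238 = c + d√7 with c, d ∈ Q. Squaring: 238 = c^2 + 7d^2 + 2cd√7. Since √7 ∉ Q this forces 2cd = 0. If d = 0 then √238 = c ∈ Q, contradicting 238 squarefree > 1. If c = 0 then 238 = 7d^2, so 7·238 = (7d)^2 is a perfect square in Q — but 7·238 = 1666 is not a perfect square (since 7 and 238 are distinct squarefree integers). Contradiction. Hence √238 ∉ Q(√7), so x^2 - 238 stays irreducible over Q(√7) and [Q(√7, √238) : Q(√7)] = 2. By the tower law, [Q(√7, √238) : Q] = 2 · 2 = 4.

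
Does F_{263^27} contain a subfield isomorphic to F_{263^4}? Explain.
No: F_{263^4} is not a subfield of F_{263^27}

F_{p^m} embeds in F_{p^n} iff m | n. Here 4 ∤ 27 (since 27 = 6·4 + 3 with remainder 3 ≠ 0), so F_{263^4} is not a subfield of F_{263^27}. Equivalently: if it were, the tower law would give 4 = [F_{263^4}:F_263] dividing [F_{263^27}:F_263] = 27, contradiction.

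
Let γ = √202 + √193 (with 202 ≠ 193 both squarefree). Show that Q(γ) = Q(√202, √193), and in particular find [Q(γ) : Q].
[Q(γ) : Q] = 4 (equivalently, Q(γ) = Q(√202, √193))

Obviously Q(γ) ⊆ Q(√202, √193), and [Q(√202, √193):Q] = 4 (since 202, 193 are distinct squarefree integers > 1 with 38986 not a perfect square). To show equality we compute the minimal polynomial of γ. From γ = √202 + √193: γ^2 = 202 + 2√(38986) + 193 = 395 + 2√(38986), so γ^2 - 395 = 2√(38986); squaring, (γ^2 - 395)^2 = 4·38986, i.e. γ^4 - 790γ^2 + 156025 - 155944 = 0, i.e. γ^4 - 790γ^2 + 81 = 0. So γ is a root of x^4 - 790x^2 + 81. This polynomial is irreducible over Q: it has no rational root (each ±√202 ± √193 is irrational), and any factorization into two quadratics over Q would force √(38986) ∈ Q (pairing opposite roots) or √202, √193 ∈ Q (other pairings), all impossible. Hence [Q(γ):Q] = 4 = [Q(√202, √193):Q], so Q(γ) = Q(√202, √193).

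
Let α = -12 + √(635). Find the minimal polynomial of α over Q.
m_α(x) = x^2 + 24x - 491

From α + 12 = √(635), squaring gives (α + 12)^2 = 635, i.e. α^2 + 24α + 144 = 635, so α^2 + 24α - 491 = 0. The discriminant of x^2 + 24x - 491 is (24)^2 - 4·(-491) = 576 + 1964 = 2540, and 4·(635) is not a perfect square in Q since 635 is squarefree and ≠ 1. Hence x^2 + 24x - 491 is irreducible over Q and is the minimal polynomial of α.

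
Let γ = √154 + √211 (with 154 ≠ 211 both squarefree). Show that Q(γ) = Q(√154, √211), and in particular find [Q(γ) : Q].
[Q(γ) : Q] = 4 (equivalently, Q(γ) = Q(√154, √211))

Obviously Q(γ) ⊆ Q(√154, √211), and [Q(√154, √211):Q] = 4 (since 154, 211 are distinct squarefree integers > 1 with 32494 not a perfect square). To show equality we compute the minimal polynomial of γ. From γ = √154 + √211: γ^2 = 154 + 2√(32494) + 211 = 365 + 2√(32494), so γ^2 - 365 = 2√(32494); squaring, (γ^2 - 365)^2 = 4·32494, i.e. γ^4 - 730γ^2 + 133225 - 129976 = 0, i.e. γ^4 - 730γ^2 + 3249 = 0. So γ is a root of x^4 - 730x^2 + 3249. This polynomial is irreducible over Q: it has no rational root (each ±√154 ± √211 is irrational), and any factorization into two quadratics over Q would force √(32494) ∈ Q (pairing opposite roots) or √154, √211 ∈ Q (other pairings), all impossible. Hence [Q(γ):Q] = 4 = [Q(√154, √211):Q], so Q(γ) = Q(√154, √211).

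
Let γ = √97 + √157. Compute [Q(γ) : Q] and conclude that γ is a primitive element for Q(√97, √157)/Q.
[Q(γ) : Q] = 4 (equivalently, Q(γ) = Q(√97, √157))

Obviously Q(γ) ⊆ Q(√97, √157), and [Q(√97, √157):Q] = 4 (since 97, 157 are distinct squarefree integers > 1 with 15229 not a perfect square). To show equality we compute the minimal polynomial of γ. From γ = √97 + √157: γ^2 = 97 + 2√(15229) + 157 = 254 + 2√(15229), so γ^2 - 254 = 2√(15229); squaring, (γ^2 - 254)^2 = 4·15229, i.e. γ^4 - 508γ^2 + 64516 - 60916 = 0, i.e. γ^4 - 508γ^2 + 3600 = 0. So γ is a root of x^4 - 508x^2 + 3600. This polynomial is irreducible over Q: it has no rational root (each ±√97 ± √157 is irrational), and any factorization into two quadratics over Q would force √(15229) ∈ Q (pairing opposite roots) or √97, √157 ∈ Q (other pairings), all impossible. Hence [Q(γ):Q] = 4 = [Q(√97, √157):Q], so Q(γ) = Q(√97, √157).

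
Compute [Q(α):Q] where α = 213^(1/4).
[Q(α):Q] = 4

α is a root of x^4 - 213. By Eisenstein's criterion at the prime p = 3 (which divides the constant term 213 but p^2 = 9 does not, since 213 is squarefree), x^4 - 213 is irreducible over Q. Hence [Q(α):Q] = 4.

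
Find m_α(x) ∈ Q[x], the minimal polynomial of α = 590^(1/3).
m_α(x) = x^3 - 590

α satisfies α^3 = 590, so x^3 - 590 annihilates α. By the rational root test, a rational root p/q (in lowest terms) of x^3 - 590 would satisfy p^3 = 590 q^3, forcing q = 1 and p^3 = 590; but 590 is not a perfect cube, contradiction. A monic cubic over Q with no rational root is irreducible (any nontrivial factorization would include a linear factor). Hence x^3 - 590 is the minimal polynomial of α, and in particular [Q(α):Q] = 3.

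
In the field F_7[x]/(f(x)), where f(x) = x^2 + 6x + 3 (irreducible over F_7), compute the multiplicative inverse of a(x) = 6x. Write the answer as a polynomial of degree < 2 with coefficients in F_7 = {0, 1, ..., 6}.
a(x)^(-1) ≡ 5x + 2 (mod f(x))

Since f is irreducible over F_7, F_7[x]/(f) is a field and a(x) ≠ 0 has an inverse. Apply the extended Euclidean algorithm to f(x) and a(x) in F_7[x]: f(x) = (6x + 1)·a(x) + (3). The last nonzero remainder is the constant 3 = gcd(f, a) in F_7. Back-substituting through the division chain expresses 3 = s(x)·a(x) + t(x)·f(x) with s(x) ≡ x + 6 (mod f), so (x + 6)·a(x) ≡ 3 (mod f). Multiplying by 3^(-1) ≡ 5 in F_7 gives a(x)^(-1) ≡ 5·(x + 6) ≡ 5x + 2 (mod f). Check: (6x)·(5x + 2) = 2x^2 + 5x ≡ 1 (mod x^2 + 6x + 3).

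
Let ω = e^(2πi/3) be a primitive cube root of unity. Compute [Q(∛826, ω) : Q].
[Q(∛826, ω) : Q] = 6

[Q(∛826):Q] = 3 (min poly x^3 - 826, irreducible since 826 is not a perfect cube). [Q(ω):Q] = 2 (min poly x^2 + x + 1). Since Q(∛826) ⊂ R and ω ∉ R, we have ω ∉ Q(∛826), so x^2 + x + 1 remains irreducible over Q(∛826) and [Q(∛826, ω) : Q(∛826)] = 2. By the tower law, [Q(∛826, ω) : Q] = 3 · 2 = 6. (In fact Q(∛826, ω) is the splitting field of x^3 - 826 over Q.)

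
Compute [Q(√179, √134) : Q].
[Q(√179, √134) : Q] = 4

[Q(√179):Q] = 2 (min poly x^2 - 179, irreducible since 179 is squarefree > 1). For the top step, suppose √134 ∈ Q(√179), say √134 = c + d√179 with c, d ∈ Q. Squaring: 134 = c^2 + 179d^2 + 2cd√179. Since √179 ∉ Q this forces 2cd = 0. If d = 0 then √134 = c ∈ Q, contradicting 134 squarefree > 1. If c = 0 then 134 = 179d^2, so 179·134 = (179d)^2 is a perfect square in Q — but 179·134 = 23986 is not a perfect square (since 179 and 134 are distinct squarefree integers). Contradiction. Hence √134 ∉ Q(√179), so x^2 - 134 stays irreducible over Q(√179) and [Q(√179, √134) : Q(√179)] = 2. By the tower law, [Q(√179, √134) : Q] = 2 · 2 = 4.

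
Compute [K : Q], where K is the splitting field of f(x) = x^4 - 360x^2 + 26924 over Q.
[K : Q] = 4

Solving the quadratic in x^2: x^2 = (360 ± √(360^2 - 4·26924))/2 = (360 ± √21904)/2 = (360 ± 148)/2, giving x^2 = 254 or x^2 = 106. So f(x) = (x^2 - 254)(x^2 - 106) and the roots of f are ±√254, ±√106. Hence the splitting field is K = Q(√254, √106). Since 254 and 106 are distinct squarefree integers > 1, their product 26924 is not a perfect square, so √106 ∉ Q(√254). By the tower law [K:Q] = [Q(√254,√106):Q(√254)] · [Q(√254):Q] = 2 · 2 = 4.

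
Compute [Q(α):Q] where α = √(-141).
[Q(α):Q] = 2

[Q(α):Q] equals the degree of the minimal polynomial of α. Here α^2 = -141 and x^2 + 141 is irreducible (d = -141 is squarefree, ≠ 1, hence not a square), so deg(m_α) = 2. Thus [Q(α):Q] = 2.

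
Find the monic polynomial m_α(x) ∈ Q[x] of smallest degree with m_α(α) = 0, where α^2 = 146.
m_α(x) = x^2 - 146

α satisfies α^2 - 146 = 0, so x^2 - 146 annihilates α. Since d = 146 is squarefree and ≠ 1, it is not a perfect square in Q, so x^2 - 146 has no rational root and is therefore irreducible over Q (a degree-2 polynomial over a field is irreducible iff it has no root). Hence m_α(x) = x^2 - 146.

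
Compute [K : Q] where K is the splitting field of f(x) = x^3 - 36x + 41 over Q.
[K : Q] = 6

By the rational root test, any rational root of the monic integer polynomial f(x) = x^3 - 36x + 41 must be an integer dividing the constant term 41, i.e. one of ±{1, 41}. Evaluating: f(1) = 6, f(-1) = 76, f(41) = 67486, f(-41) = -67404; none is 0, so f has no rational root and is therefore irreducible over Q (a cubic with no linear factor over a field is irreducible). For an irreducible cubic, the Galois group is A_3 or S_3 according as the discriminant disc(f) = -4a^3 - 27b^2 = -4·(-36)^3 - 27·(41)^2 = 141237 is or is not a square in Q. Here disc(f) = 141237 is not a perfect square in Q, so the Galois group of f over Q is not contained in A_3 and must be all of S_3. The splitting field has degree |S_3| = 6 over Q, so [K : Q] = 6.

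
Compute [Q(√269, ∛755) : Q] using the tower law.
[Q(√269, ∛755) : Q] = 6

Let L = Q(√269, ∛755). Since Q(√269) ⊂ L and [Q(√269):Q] = 2, the tower law gives 2 | [L:Q]. Likewise Q(∛755) ⊂ L with [Q(∛755):Q] = 3 (because 755 is not a perfect cube), so 3 | [L:Q]. As gcd(2,3) = 1, [L:Q] is divisible by 6. Conversely L is generated over Q by √269 and ∛755, so [L:Q] ≤ 2·3 = 6. Therefore [Q(√269, ∛755) : Q] = 6.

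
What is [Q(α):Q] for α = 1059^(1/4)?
[Q(α):Q] = 4

α is a root of x^4 - 1059. By Eisenstein's criterion at the prime p = 3 (which divides the constant term 1059 but p^2 = 9 does not, since 1059 is squarefree), x^4 - 1059 is irreducible over Q. Hence [Q(α):Q] = 4.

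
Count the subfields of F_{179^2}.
F_{179^2} has 2 subfields

The subfields of F_{p^n} are exactly the fields F_{p^d} for d | n (each is the fixed field of the unique index-d subgroup of Gal(F_{p^n}/F_p) ≅ Z/nZ). The divisors of n = 2 are {1, 2}, giving 2 subfields: F_{179^1}, F_{179^2}.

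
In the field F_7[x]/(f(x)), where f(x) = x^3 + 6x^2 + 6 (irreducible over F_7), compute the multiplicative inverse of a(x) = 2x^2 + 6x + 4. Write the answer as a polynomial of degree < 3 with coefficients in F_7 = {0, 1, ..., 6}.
a(x)^(-1) ≡ 3x^2 + 4x + 1 (mod f(x))

Since f is irreducible over F_7, F_7[x]/(f) is a field and a(x) ≠ 0 has an inverse. Apply the extended Euclidean algorithm to f(x) and a(x) in F_7[x]: f(x) = (4x + 5)·a(x) + (3x);  a(x) = (3x + 2)·(3x) + (4). The last nonzero remainder is the constant 4 = gcd(f, a) in F_7. Back-substituting through the division chain expresses 4 = s(x)·a(x) + t(x)·f(x) with s(x) ≡ 5x^2 + 2x + 4 (mod f), so (5x^2 + 2x + 4)·a(x) ≡ 4 (mod f). Multiplying by 4^(-1) ≡ 2 in F_7 gives a(x)^(-1) ≡ 2·(5x^2 + 2x + 4) ≡ 3x^2 + 4x + 1 (mod f). Check: (2x^2 + 6x + 4)·(3x^2 + 4x + 1) = 6x^4 + 5x^3 + 3x^2 + x + 4 ≡ 1 (mod x^3 + 6x^2 + 6).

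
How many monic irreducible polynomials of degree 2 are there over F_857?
There are 366796 monic irreducible polynomials of degree 2 over F_857

Each element of F_{857^2} that lies in no proper subfield is a root of exactly one monic irreducible of degree 2 over F_857, and each such polynomial has 2 distinct roots in F_{857^2}. By Möbius inversion the count is N_857(2) = (1/2) Σ_{d|2} μ(2/d) · 857^d = (1/2)(μ(2)·857^1 + μ(1)·857^2) = 733592/2 = 366796.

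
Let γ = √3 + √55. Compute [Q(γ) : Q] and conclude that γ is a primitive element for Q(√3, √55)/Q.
[Q(γ) : Q] = 4 (equivalently, Q(γ) = Q(√3, √55))

Obviously Q(γ) ⊆ Q(√3, √55), and [Q(√3, √55):Q] = 4 (since 3, 55 are distinct squarefree integers > 1 with 165 not a perfect square). To show equality we compute the minimal polynomial of γ. From γ = √3 + √55: γ^2 = 3 + 2√(165) + 55 = 58 + 2√(165), so γ^2 - 58 = 2√(165); squaring, (γ^2 - 58)^2 = 4·165, i.e. γ^4 - 116γ^2 + 3364 - 660 = 0, i.e. γ^4 - 116γ^2 + 2704 = 0. So γ is a root of x^4 - 116x^2 + 2704. This polynomial is irreducible over Q: it has no rational root (each ±√3 ± √55 is irrational), and any factorization into two quadratics over Q would force √(165) ∈ Q (pairing opposite roots) or √3, √55 ∈ Q (other pairings), all impossible. Hence [Q(γ):Q] = 4 = [Q(√3, √55):Q], so Q(γ) = Q(√3, √55).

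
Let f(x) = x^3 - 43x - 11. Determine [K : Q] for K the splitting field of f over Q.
[K : Q] = 6

By the rational root test, any rational root of the monic integer polynomial f(x) = x^3 - 43x - 11 must be an integer dividing the constant term -11, i.e. one of ±{1, 11}. Evaluating: f(1) = -53, f(-1) = 31, f(11) = 847, f(-11) = -869; none is 0, so f has no rational root and is therefore irreducible over Q (a cubic with no linear factor over a field is irreducible). For an irreducible cubic, the Galois group is A_3 or S_3 according as the discriminant disc(f) = -4a^3 - 27b^2 = -4·(-43)^3 - 27·(-11)^2 = 314761 is or is not a square in Q. Here disc(f) = 314761 is not a perfect square in Q, so the Galois group of f over Q is not contained in A_3 and must be all of S_3. The splitting field has degree |S_3| = 6 over Q, so [K : Q] = 6.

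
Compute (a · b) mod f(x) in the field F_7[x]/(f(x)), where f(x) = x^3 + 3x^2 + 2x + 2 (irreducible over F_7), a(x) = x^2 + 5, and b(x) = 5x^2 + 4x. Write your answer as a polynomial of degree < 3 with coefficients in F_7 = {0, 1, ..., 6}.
a · b ≡ 6x^2 + 4x + 1 (mod f(x))

Multiply in F_7[x]: a(x)·b(x) = (x^2 + 5)·(5x^2 + 4x) = 5x^4 + 4x^3 + 4x^2 + 6x. This has degree ≥ 3, so divide by f(x) over F_7: 5x^4 + 4x^3 + 4x^2 + 6x = (5x + 3)·(x^3 + 3x^2 + 2x + 2) + (6x^2 + 4x + 1). Hence a·b ≡ 6x^2 + 4x + 1 (mod f). (F_7[x]/(f) is a field with 7^3 = 343 elements since f is irreducible of degree 3.)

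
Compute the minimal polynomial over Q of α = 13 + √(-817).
m_α(x) = x^2 - 26x + 986

From α - 13 = √(-817), squaring gives (α - 13)^2 = -817, i.e. α^2 - 26α + 169 = -817, so α^2 - 26α + 986 = 0. The discriminant of x^2 - 26x + 986 is (-26)^2 - 4·(986) = 676 - 3944 = -3268, and 4·(-817) is not a perfect square in Q since -817 is squarefree and ≠ 1. Hence x^2 - 26x + 986 is irreducible over Q and is the minimal polynomial of α.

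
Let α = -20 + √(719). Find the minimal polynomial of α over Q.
m_α(x) = x^2 + 40x - 319

From α + 20 = √(719), squaring gives (α + 20)^2 = 719, i.e. α^2 + 40α + 400 = 719, so α^2 + 40α - 319 = 0. The discriminant of x^2 + 40x - 319 is (40)^2 - 4·(-319) = 1600 + 1276 = 2876, and 4·(719) is not a perfect square in Q since 719 is squarefree and ≠ 1. Hence x^2 + 40x - 319 is irreducible over Q and is the minimal polynomial of α.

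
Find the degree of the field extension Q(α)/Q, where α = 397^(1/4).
[Q(α):Q] = 4

α is a root of x^4 - 397. By Eisenstein's criterion at the prime p = 397 (which divides the constant term 397 but p^2 = 157609 does not, since 397 is squarefree), x^4 - 397 is irreducible over Q. Hence [Q(α):Q] = 4.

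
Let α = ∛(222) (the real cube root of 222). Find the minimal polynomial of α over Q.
m_α(x) = x^3 - 222

α satisfies α^3 = 222, so x^3 - 222 annihilates α. By the rational root test, a rational root p/q (in lowest terms) of x^3 - 222 would satisfy p^3 = 222 q^3, forcing q = 1 and p^3 = 222; but 222 is not a perfect cube, contradiction. A monic cubic over Q with no rational root is irreducible (any nontrivial factorization would include a linear factor). Hence x^3 - 222 is the minimal polynomial of α, and in particular [Q(α):Q] = 3.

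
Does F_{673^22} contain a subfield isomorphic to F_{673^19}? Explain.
No: F_{673^19} is not a subfield of F_{673^22}

F_{p^m} embeds in F_{p^n} iff m | n. Here 19 ∤ 22 (since 22 = 1·19 + 3 with remainder 3 ≠ 0), so F_{673^19} is not a subfield of F_{673^22}. Equivalently: if it were, the tower law would give 19 = [F_{673^19}:F_673] dividing [F_{673^22}:F_673] = 22, contradiction.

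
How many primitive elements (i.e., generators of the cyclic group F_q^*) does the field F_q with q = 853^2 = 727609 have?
There are φ(727608) = 201600 primitive elements

F_q^* is cyclic of order q - 1 = 727608. A cyclic group of order m has exactly φ(m) generators. Here m = 727608 = 2^3 · 3 · 7 · 61 · 71, so the number of primitive elements is φ(727608) = 201600.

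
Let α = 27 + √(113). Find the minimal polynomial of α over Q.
m_α(x) = x^2 - 54x + 616

From α - 27 = √(113), squaring gives (α - 27)^2 = 113, i.e. α^2 - 54α + 729 = 113, so α^2 - 54α + 616 = 0. The discriminant of x^2 - 54x + 616 is (-54)^2 - 4·(616) = 2916 - 2464 = 452, and 4·(113) is not a perfect square in Q since 113 is squarefree and ≠ 1. Hence x^2 - 54x + 616 is irreducible over Q and is the minimal polynomial of α.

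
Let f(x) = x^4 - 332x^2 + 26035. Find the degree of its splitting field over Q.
[K : Q] = 4

Solving the quadratic in x^2: x^2 = (332 ± √(332^2 - 4·26035))/2 = (332 ± √6084)/2 = (332 ± 78)/2, giving x^2 = 205 or x^2 = 127. So f(x) = (x^2 - 205)(x^2 - 127) and the roots of f are ±√205, ±√127. Hence the splitting field is K = Q(√205, √127). Since 205 and 127 are distinct squarefree integers > 1, their product 26035 is not a perfect square, so √127 ∉ Q(√205). By the tower law [K:Q] = [Q(√205,√127):Q(√205)] · [Q(√205):Q] = 2 · 2 = 4.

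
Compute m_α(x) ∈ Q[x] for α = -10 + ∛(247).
m_α(x) = x^3 + 30x^2 + 300x + 753

Set β = α + 10 = ∛(247), so β^3 = 247. Then (α + 10)^3 - 247 = 0, i.e. α is a root of g(x) = (x + 10)^3 - 247 = x^3 + 30x^2 + 300x + 753. Since g(x) = h(x + 10) where h(x) = x^3 - 247, and h is irreducible over Q (because 247 is not a perfect cube, so h has no rational root, and a monic cubic with no rational root is irreducible), g is also irreducible (irreducibility is preserved under the substitution x → x + 10). Hence m_α(x) = x^3 + 30x^2 + 300x + 753.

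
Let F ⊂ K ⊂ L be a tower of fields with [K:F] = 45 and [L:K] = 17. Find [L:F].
[L:F] = 765

The tower law says that for any tower of field extensions F ⊂ K ⊂ L with finite degrees, [L:F] = [L:K] · [K:F]. Here this gives [L:F] = 17 · 45 = 765.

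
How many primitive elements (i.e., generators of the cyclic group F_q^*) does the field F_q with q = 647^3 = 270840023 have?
There are φ(270840022) = 120113280 primitive elements

F_q^* is cyclic of order q - 1 = 270840022. A cyclic group of order m has exactly φ(m) generators. Here m = 270840022 = 2 · 17 · 19 · 211 · 1987, so the number of primitive elements is φ(270840022) = 120113280.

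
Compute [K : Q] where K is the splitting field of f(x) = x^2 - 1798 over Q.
[K : Q] = 2

f(x) = x^2 - 1798 factors as (x - √1798)(x + √1798). The splitting field is K = Q(√1798). Since 1798 is squarefree and > 1, it is not a perfect square, so x^2 - 1798 is irreducible over Q and [Q(√1798) : Q] = 2. Hence [K : Q] = 2.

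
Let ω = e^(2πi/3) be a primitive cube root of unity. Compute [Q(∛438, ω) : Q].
[Q(∛438, ω) : Q] = 6

[Q(∛438):Q] = 3 (min poly x^3 - 438, irreducible since 438 is not a perfect cube). [Q(ω):Q] = 2 (min poly x^2 + x + 1). Since Q(∛438) ⊂ R and ω ∉ R, we have ω ∉ Q(∛438), so x^2 + x + 1 remains irreducible over Q(∛438) and [Q(∛438, ω) : Q(∛438)] = 2. By the tower law, [Q(∛438, ω) : Q] = 3 · 2 = 6. (In fact Q(∛438, ω) is the splitting field of x^3 - 438 over Q.)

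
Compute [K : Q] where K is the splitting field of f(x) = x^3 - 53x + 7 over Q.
[K : Q] = 6

By the rational root test, any rational root of the monic integer polynomial f(x) = x^3 - 53x + 7 must be an integer dividing the constant term 7, i.e. one of ±{1, 7}. Evaluating: f(1) = -45, f(-1) = 59, f(7) = -21, f(-7) = 35; none is 0, so f has no rational root and is therefore irreducible over Q (a cubic with no linear factor over a field is irreducible). For an irreducible cubic, the Galois group is A_3 or S_3 according as the discriminant disc(f) = -4a^3 - 27b^2 = -4·(-53)^3 - 27·(7)^2 = 594185 is or is not a square in Q. Here disc(f) = 594185 is not a perfect square in Q, so the Galois group of f over Q is not contained in A_3 and must be all of S_3. The splitting field has degree |S_3| = 6 over Q, so [K : Q] = 6.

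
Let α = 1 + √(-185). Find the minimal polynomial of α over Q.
m_α(x) = x^2 - 2x + 186

From α - 1 = √(-185), squaring gives (α - 1)^2 = -185, i.e. α^2 - 2α + 1 = -185, so α^2 - 2α + 186 = 0. The discriminant of x^2 - 2x + 186 is (-2)^2 - 4·(186) = 4 - 744 = -740, and 4·(-185) is not a perfect square in Q since -185 is squarefree and ≠ 1. Hence x^2 - 2x + 186 is irreducible over Q and is the minimal polynomial of α.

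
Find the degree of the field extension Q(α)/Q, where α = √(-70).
[Q(α):Q] = 2

[Q(α):Q] equals the degree of the minimal polynomial of α. Here α^2 = -70 and x^2 + 70 is irreducible (d = -70 is squarefree, ≠ 1, hence not a square), so deg(m_α) = 2. Thus [Q(α):Q] = 2.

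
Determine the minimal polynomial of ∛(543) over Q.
m_α(x) = x^3 - 543

α satisfies α^3 = 543, so x^3 - 543 annihilates α. By the rational root test, a rational root p/q (in lowest terms) of x^3 - 543 would satisfy p^3 = 543 q^3, forcing q = 1 and p^3 = 543; but 543 is not a perfect cube, contradiction. A monic cubic over Q with no rational root is irreducible (any nontrivial factorization would include a linear factor). Hence x^3 - 543 is the minimal polynomial of α, and in particular [Q(α):Q] = 3.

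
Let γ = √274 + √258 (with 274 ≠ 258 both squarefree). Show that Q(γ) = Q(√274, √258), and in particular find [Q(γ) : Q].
[Q(γ) : Q] = 4 (equivalently, Q(γ) = Q(√274, √258))

Obviously Q(γ) ⊆ Q(√274, √258), and [Q(√274, √258):Q] = 4 (since 274, 258 are distinct squarefree integers > 1 with 70692 not a perfect square). To show equality we compute the minimal polynomial of γ. From γ = √274 + √258: γ^2 = 274 + 2√(70692) + 258 = 532 + 2√(70692), so γ^2 - 532 = 2√(70692); squaring, (γ^2 - 532)^2 = 4·70692, i.e. γ^4 - 1064γ^2 + 283024 - 282768 = 0, i.e. γ^4 - 1064γ^2 + 256 = 0. So γ is a root of x^4 - 1064x^2 + 256. This polynomial is irreducible over Q: it has no rational root (each ±√274 ± √258 is irrational), and any factorization into two quadratics over Q would force √(70692) ∈ Q (pairing opposite roots) or √274, √258 ∈ Q (other pairings), all impossible. Hence [Q(γ):Q] = 4 = [Q(√274, √258):Q], so Q(γ) = Q(√274, √258).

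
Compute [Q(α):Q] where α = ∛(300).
[Q(α):Q] = 3

The minimal polynomial of α is x^3 - 300, irreducible over Q since 300 is not a perfect cube (so x^3 - 300 has no rational root). Hence [Q(α):Q] = deg(m_α) = 3.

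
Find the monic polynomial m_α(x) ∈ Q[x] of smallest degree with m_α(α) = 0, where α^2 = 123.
m_α(x) = x^2 - 123

α satisfies α^2 - 123 = 0, so x^2 - 123 annihilates α. Since d = 123 is squarefree and ≠ 1, it is not a perfect square in Q, so x^2 - 123 has no rational root and is therefore irreducible over Q (a degree-2 polynomial over a field is irreducible iff it has no root). Hence m_α(x) = x^2 - 123.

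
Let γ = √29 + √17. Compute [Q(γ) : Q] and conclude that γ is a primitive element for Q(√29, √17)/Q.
[Q(γ) : Q] = 4 (equivalently, Q(γ) = Q(√29, √17))

Obviously Q(γ) ⊆ Q(√29, √17), and [Q(√29, √17):Q] = 4 (since 29, 17 are distinct squarefree integers > 1 with 493 not a perfect square). To show equality we compute the minimal polynomial of γ. From γ = √29 + √17: γ^2 = 29 + 2√(493) + 17 = 46 + 2√(493), so γ^2 - 46 = 2√(493); squaring, (γ^2 - 46)^2 = 4·493, i.e. γ^4 - 92γ^2 + 2116 - 1972 = 0, i.e. γ^4 - 92γ^2 + 144 = 0. So γ is a root of x^4 - 92x^2 + 144. This polynomial is irreducible over Q: it has no rational root (each ±√29 ± √17 is irrational), and any factorization into two quadratics over Q would force √(493) ∈ Q (pairing opposite roots) or √29, √17 ∈ Q (other pairings), all impossible. Hence [Q(γ):Q] = 4 = [Q(√29, √17):Q], so Q(γ) = Q(√29, √17).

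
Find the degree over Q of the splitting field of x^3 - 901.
[K : Q] = 6

The roots of x^3 - 901 are ∛901, ω∛901, ω^2∛901 where ω = e^(2πi/3) is a primitive cube root of unity, so K = Q(∛901, ω). Now [Q(∛901):Q] = 3 (since 901 is not a perfect cube, x^3 - 901 is irreducible) and [Q(ω):Q] = 2. Both 2 and 3 divide [K:Q], and [K:Q] ≤ 3·2 = 6, so [K:Q] = 6. (Equivalently: Q(∛901) ⊂ R but ω ∉ R, so [K : Q(∛901)] = 2.)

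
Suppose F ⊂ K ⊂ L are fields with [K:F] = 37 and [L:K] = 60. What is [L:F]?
[L:F] = 2220

The tower law says that for any tower of field extensions F ⊂ K ⊂ L with finite degrees, [L:F] = [L:K] · [K:F]. Here this gives [L:F] = 60 · 37 = 2220.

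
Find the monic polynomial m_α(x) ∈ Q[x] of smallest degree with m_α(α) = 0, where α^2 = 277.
m_α(x) = x^2 - 277

α satisfies α^2 - 277 = 0, so x^2 - 277 annihilates α. Since d = 277 is squarefree and ≠ 1, it is not a perfect square in Q, so x^2 - 277 has no rational root and is therefore irreducible over Q (a degree-2 polynomial over a field is irreducible iff it has no root). Hence m_α(x) = x^2 - 277.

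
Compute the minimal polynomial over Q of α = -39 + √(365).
m_α(x) = x^2 + 78x + 1156

From α + 39 = √(365), squaring gives (α + 39)^2 = 365, i.e. α^2 + 78α + 1521 = 365, so α^2 + 78α + 1156 = 0. The discriminant of x^2 + 78x + 1156 is (78)^2 - 4·(1156) = 6084 - 4624 = 1460, and 4·(365) is not a perfect square in Q since 365 is squarefree and ≠ 1. Hence x^2 + 78x + 1156 is irreducible over Q and is the minimal polynomial of α.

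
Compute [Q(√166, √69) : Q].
[Q(√166, √69) : Q] = 4

[Q(√166):Q] = 2 (min poly x^2 - 166, irreducible since 166 is squarefree > 1). For the top step, suppose √69 ∈ Q(√166), say √69 = c + d√166 with c, d ∈ Q. Squaring: 69 = c^2 + 166d^2 + 2cd√166. Since √166 ∉ Q this forces 2cd = 0. If d = 0 then √69 = c ∈ Q, contradicting 69 squarefree > 1. If c = 0 then 69 = 166d^2, so 166·69 = (166d)^2 is a perfect square in Q — but 166·69 = 11454 is not a perfect square (since 166 and 69 are distinct squarefree integers). Contradiction. Hence √69 ∉ Q(√166), so x^2 - 69 stays irreducible over Q(√166) and [Q(√166, √69) : Q(√166)] = 2. By the tower law, [Q(√166, √69) : Q] = 2 · 2 = 4.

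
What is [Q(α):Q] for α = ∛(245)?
[Q(α):Q] = 3

The minimal polynomial of α is x^3 - 245, irreducible over Q since 245 is not a perfect cube (so x^3 - 245 has no rational root). Hence [Q(α):Q] = deg(m_α) = 3.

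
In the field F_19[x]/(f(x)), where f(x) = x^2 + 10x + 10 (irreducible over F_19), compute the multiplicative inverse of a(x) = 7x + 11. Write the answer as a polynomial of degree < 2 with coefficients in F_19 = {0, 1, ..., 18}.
a(x)^(-1) ≡ x + 3 (mod f(x))

Since f is irreducible over F_19, F_19[x]/(f) is a field and a(x) ≠ 0 has an inverse. Apply the extended Euclidean algorithm to f(x) and a(x) in F_19[x]: f(x) = (11x + 14)·a(x) + (8). The last nonzero remainder is the constant 8 = gcd(f, a) in F_19. Back-substituting through the division chain expresses 8 = s(x)·a(x) + t(x)·f(x) with s(x) ≡ 8x + 5 (mod f), so (8x + 5)·a(x) ≡ 8 (mod f). Multiplying by 8^(-1) ≡ 12 in F_19 gives a(x)^(-1) ≡ 12·(8x + 5) ≡ x + 3 (mod f). Check: (7x + 11)·(x + 3) = 7x^2 + 13x + 14 ≡ 1 (mod x^2 + 10x + 10).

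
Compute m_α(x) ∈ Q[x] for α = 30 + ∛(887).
m_α(x) = x^3 - 90x^2 + 2700x - 27887

Set β = α - 30 = ∛(887), so β^3 = 887. Then (α - 30)^3 - 887 = 0, i.e. α is a root of g(x) = (x - 30)^3 - 887 = x^3 - 90x^2 + 2700x - 27887. Since g(x) = h(x - 30) where h(x) = x^3 - 887, and h is irreducible over Q (because 887 is not a perfect cube, so h has no rational root, and a monic cubic with no rational root is irreducible), g is also irreducible (irreducibility is preserved under the substitution x → x - 30). Hence m_α(x) = x^3 - 90x^2 + 2700x - 27887.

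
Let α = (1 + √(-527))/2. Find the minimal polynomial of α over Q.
m_α(x) = x^2 - x + 132

From 2α - 1 = √(-527), squaring gives (2α - 1)^2 = -527, i.e. 4α^2 - 4α + 1 = -527, so α^2 - α + (1 + 527)/4 = 0. Since -527 ≡ 1 (mod 4), (1 + 527)/4 = 132 ∈ Z. The polynomial x^2 - x + 132 has discriminant 1 - 4·(132) = -527, which is not a perfect square in Q (d = -527 is squarefree and ≠ 1), so x^2 - x + 132 is irreducible over Q. It is the minimal polynomial of α.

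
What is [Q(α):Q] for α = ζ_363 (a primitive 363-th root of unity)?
[Q(α):Q] = 220

The minimal polynomial of ζ_363 over Q is the 363-th cyclotomic polynomial Φ_363(x), which is irreducible over Q and has degree φ(363) = 220. Hence [Q(α):Q] = φ(363) = 220.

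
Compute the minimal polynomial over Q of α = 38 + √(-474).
m_α(x) = x^2 - 76x + 1918

From α - 38 = √(-474), squaring gives (α - 38)^2 = -474, i.e. α^2 - 76α + 1444 = -474, so α^2 - 76α + 1918 = 0. The discriminant of x^2 - 76x + 1918 is (-76)^2 - 4·(1918) = 5776 - 7672 = -1896, and 4·(-474) is not a perfect square in Q since -474 is squarefree and ≠ 1. Hence x^2 - 76x + 1918 is irreducible over Q and is the minimal polynomial of α.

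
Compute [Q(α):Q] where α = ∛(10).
[Q(α):Q] = 3

The minimal polynomial of α is x^3 - 10, irreducible over Q since 10 is not a perfect cube (so x^3 - 10 has no rational root). Hence [Q(α):Q] = deg(m_α) = 3.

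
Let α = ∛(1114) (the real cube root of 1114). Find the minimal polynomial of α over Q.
m_α(x) = x^3 - 1114

α satisfies α^3 = 1114, so x^3 - 1114 annihilates α. By the rational root test, a rational root p/q (in lowest terms) of x^3 - 1114 would satisfy p^3 = 1114 q^3, forcing q = 1 and p^3 = 1114; but 1114 is not a perfect cube, contradiction. A monic cubic over Q with no rational root is irreducible (any nontrivial factorization would include a linear factor). Hence x^3 - 1114 is the minimal polynomial of α, and in particular [Q(α):Q] = 3.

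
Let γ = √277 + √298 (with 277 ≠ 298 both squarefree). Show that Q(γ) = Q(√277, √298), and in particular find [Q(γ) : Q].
[Q(γ) : Q] = 4 (equivalently, Q(γ) = Q(√277, √298))

Obviously Q(γ) ⊆ Q(√277, √298), and [Q(√277, √298):Q] = 4 (since 277, 298 are distinct squarefree integers > 1 with 82546 not a perfect square). To show equality we compute the minimal polynomial of γ. From γ = √277 + √298: γ^2 = 277 + 2√(82546) + 298 = 575 + 2√(82546), so γ^2 - 575 = 2√(82546); squaring, (γ^2 - 575)^2 = 4·82546, i.e. γ^4 - 1150γ^2 + 330625 - 330184 = 0, i.e. γ^4 - 1150γ^2 + 441 = 0. So γ is a root of x^4 - 1150x^2 + 441. This polynomial is irreducible over Q: it has no rational root (each ±√277 ± √298 is irrational), and any factorization into two quadratics over Q would force √(82546) ∈ Q (pairing opposite roots) or √277, √298 ∈ Q (other pairings), all impossible. Hence [Q(γ):Q] = 4 = [Q(√277, √298):Q], so Q(γ) = Q(√277, √298).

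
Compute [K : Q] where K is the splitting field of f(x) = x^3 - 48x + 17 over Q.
[K : Q] = 6

By the rational root test, any rational root of the monic integer polynomial f(x) = x^3 - 48x + 17 must be an integer dividing the constant term 17, i.e. one of ±{1, 17}. Evaluating: f(1) = -30, f(-1) = 64, f(17) = 4114, f(-17) = -4080; none is 0, so f has no rational root and is therefore irreducible over Q (a cubic with no linear factor over a field is irreducible). For an irreducible cubic, the Galois group is A_3 or S_3 according as the discriminant disc(f) = -4a^3 - 27b^2 = -4·(-48)^3 - 27·(17)^2 = 434565 is or is not a square in Q. Here disc(f) = 434565 is not a perfect square in Q, so the Galois group of f over Q is not contained in A_3 and must be all of S_3. The splitting field has degree |S_3| = 6 over Q, so [K : Q] = 6.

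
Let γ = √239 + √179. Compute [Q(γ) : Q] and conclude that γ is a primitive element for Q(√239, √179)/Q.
[Q(γ) : Q] = 4 (equivalently, Q(γ) = Q(√239, √179))

Obviously Q(γ) ⊆ Q(√239, √179), and [Q(√239, √179):Q] = 4 (since 239, 179 are distinct squarefree integers > 1 with 42781 not a perfect square). To show equality we compute the minimal polynomial of γ. From γ = √239 + √179: γ^2 = 239 + 2√(42781) + 179 = 418 + 2√(42781), so γ^2 - 418 = 2√(42781); squaring, (γ^2 - 418)^2 = 4·42781, i.e. γ^4 - 836γ^2 + 174724 - 171124 = 0, i.e. γ^4 - 836γ^2 + 3600 = 0. So γ is a root of x^4 - 836x^2 + 3600. This polynomial is irreducible over Q: it has no rational root (each ±√239 ± √179 is irrational), and any factorization into two quadratics over Q would force √(42781) ∈ Q (pairing opposite roots) or √239, √179 ∈ Q (other pairings), all impossible. Hence [Q(γ):Q] = 4 = [Q(√239, √179):Q], so Q(γ) = Q(√239, √179).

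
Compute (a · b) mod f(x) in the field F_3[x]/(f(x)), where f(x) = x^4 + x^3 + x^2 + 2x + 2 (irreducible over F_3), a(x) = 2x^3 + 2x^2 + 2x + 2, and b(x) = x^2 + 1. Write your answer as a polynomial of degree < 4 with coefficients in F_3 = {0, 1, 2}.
a · b ≡ 2x^3 + x + 2 (mod f(x))

Multiply in F_3[x]: a(x)·b(x) = (2x^3 + 2x^2 + 2x + 2)·(x^2 + 1) = 2x^5 + 2x^4 + x^3 + x^2 + 2x + 2. This has degree ≥ 4, so divide by f(x) over F_3: 2x^5 + 2x^4 + x^3 + x^2 + 2x + 2 = (2x)·(x^4 + x^3 + x^2 + 2x + 2) + (2x^3 + x + 2). Hence a·b ≡ 2x^3 + x + 2 (mod f). (F_3[x]/(f) is a field with 3^4 = 81 elements since f is irreducible of degree 4.)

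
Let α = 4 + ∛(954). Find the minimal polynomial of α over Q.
m_α(x) = x^3 - 12x^2 + 48x - 1018

Set β = α - 4 = ∛(954), so β^3 = 954. Then (α - 4)^3 - 954 = 0, i.e. α is a root of g(x) = (x - 4)^3 - 954 = x^3 - 12x^2 + 48x - 1018. Since g(x) = h(x - 4) where h(x) = x^3 - 954, and h is irreducible over Q (because 954 is not a perfect cube, so h has no rational root, and a monic cubic with no rational root is irreducible), g is also irreducible (irreducibility is preserved under the substitution x → x - 4). Hence m_α(x) = x^3 - 12x^2 + 48x - 1018.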